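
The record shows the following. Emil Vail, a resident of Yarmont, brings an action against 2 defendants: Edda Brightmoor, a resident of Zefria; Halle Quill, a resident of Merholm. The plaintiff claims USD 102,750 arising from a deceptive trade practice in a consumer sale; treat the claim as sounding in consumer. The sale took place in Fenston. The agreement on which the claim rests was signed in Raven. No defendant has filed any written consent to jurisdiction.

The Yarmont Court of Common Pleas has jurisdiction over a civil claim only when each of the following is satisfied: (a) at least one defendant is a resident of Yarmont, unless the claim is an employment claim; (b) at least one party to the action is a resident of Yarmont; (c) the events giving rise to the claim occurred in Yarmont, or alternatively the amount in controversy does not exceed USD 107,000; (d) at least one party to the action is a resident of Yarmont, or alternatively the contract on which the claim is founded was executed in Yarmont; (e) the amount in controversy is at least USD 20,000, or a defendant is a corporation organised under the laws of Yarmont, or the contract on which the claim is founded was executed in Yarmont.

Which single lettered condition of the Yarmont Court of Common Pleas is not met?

(a)

The Yarmont Court of Common Pleas:
  (a) No defendant resides in Yarmont (they reside in Zefria, Merholm). Nor does the 'unless' clause help: the claim is a consumer claim, not an employment claim. Not satisfied.
  (b) Emil Vail resides in Yarmont. Satisfied.
  (c) The amount in controversy is USD 102,750, within the USD 107,000 ceiling — that alternative is enough. Met.
  (d) Emil Vail resides in Yarmont, so one alternative holds. Met.
  (e) The amount in controversy is 102,750 dollars, which meets the USD 20,000 floor, so this disjunct is met. Condition met.
Only condition (a) fails.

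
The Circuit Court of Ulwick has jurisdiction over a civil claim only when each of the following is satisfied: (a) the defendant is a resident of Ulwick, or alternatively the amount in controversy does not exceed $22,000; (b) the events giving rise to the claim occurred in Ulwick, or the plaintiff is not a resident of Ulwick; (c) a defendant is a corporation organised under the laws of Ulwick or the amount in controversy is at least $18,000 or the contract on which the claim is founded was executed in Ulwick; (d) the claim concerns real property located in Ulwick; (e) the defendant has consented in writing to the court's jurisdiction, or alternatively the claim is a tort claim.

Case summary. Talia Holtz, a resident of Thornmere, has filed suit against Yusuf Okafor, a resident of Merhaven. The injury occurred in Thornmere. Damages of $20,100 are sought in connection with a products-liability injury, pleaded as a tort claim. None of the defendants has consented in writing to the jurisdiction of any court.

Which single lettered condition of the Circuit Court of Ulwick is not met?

The Circuit Court of Ulwick:
  (a) The amount in controversy is 20,100 dollars, within the USD 22,000 ceiling — that alternative is enough. Met.
  (b) The plaintiff resides in Thornmere, which is not Ulwick, so this disjunct is met. Condition met.
  (c) The amount in controversy is 20,100 dollars, which meets the 18,000 dollars floor — that alternative is enough. Met.
  (d) The claim does not concern real property. Not satisfied.
  (e) The claim is a tort claim, so this disjunct is met. Met.
Only condition (d) fails.

(d)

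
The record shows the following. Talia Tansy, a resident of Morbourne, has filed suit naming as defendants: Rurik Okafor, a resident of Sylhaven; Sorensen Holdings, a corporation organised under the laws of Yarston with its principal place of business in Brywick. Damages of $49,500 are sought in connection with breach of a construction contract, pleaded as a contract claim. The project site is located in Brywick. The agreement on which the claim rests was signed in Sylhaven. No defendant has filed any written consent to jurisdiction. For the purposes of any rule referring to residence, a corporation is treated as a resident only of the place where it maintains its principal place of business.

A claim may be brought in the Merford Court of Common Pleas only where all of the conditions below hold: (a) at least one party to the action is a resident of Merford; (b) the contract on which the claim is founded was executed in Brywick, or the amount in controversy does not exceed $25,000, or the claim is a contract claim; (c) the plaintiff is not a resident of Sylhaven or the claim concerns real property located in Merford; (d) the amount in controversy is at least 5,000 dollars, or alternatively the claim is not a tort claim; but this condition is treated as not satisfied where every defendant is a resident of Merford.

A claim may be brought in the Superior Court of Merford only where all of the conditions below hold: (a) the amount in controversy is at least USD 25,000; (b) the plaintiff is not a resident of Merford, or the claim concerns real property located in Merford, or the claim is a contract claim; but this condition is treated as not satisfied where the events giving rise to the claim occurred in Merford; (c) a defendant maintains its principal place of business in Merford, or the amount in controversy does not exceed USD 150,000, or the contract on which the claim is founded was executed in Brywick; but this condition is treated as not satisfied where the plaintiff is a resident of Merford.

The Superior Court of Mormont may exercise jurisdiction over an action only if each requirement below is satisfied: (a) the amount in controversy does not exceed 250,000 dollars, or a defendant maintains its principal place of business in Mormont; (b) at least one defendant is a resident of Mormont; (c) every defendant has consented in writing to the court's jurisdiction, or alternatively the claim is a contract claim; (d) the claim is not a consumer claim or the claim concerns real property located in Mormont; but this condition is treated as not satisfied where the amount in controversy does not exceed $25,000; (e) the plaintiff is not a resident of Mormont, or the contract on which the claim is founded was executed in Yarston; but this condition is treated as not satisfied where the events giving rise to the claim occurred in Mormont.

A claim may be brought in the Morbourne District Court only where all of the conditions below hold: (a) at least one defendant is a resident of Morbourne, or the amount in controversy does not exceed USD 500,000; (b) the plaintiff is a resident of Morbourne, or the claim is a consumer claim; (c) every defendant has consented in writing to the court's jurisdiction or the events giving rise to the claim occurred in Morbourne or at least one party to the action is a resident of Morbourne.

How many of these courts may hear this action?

2

The Merford Court of Common Pleas:
  (a) No party resides in Merford. Not satisfied.
  (b) The claim is a contract claim, so this disjunct is met. Met.
  (c) The plaintiff resides in Morbourne, which is not Sylhaven, which satisfies one of the alternatives. Satisfied.
  (d) The amount in controversy is 49,500 dollars, which meets the $5,000 floor, so one alternative holds. And the carve-out is inapplicable — the defendants reside as follows — Rurik Okafor in Sylhaven, Sorensen Holdings in Brywick — not all in Merford. Condition met.
  → Not every requirement is met — no jurisdiction.
The Superior Court of Merford:
  (a) The amount in controversy is USD 49,500, which meets the USD 25,000 floor. Satisfied.
  (b) The plaintiff resides in Morbourne, which is not Merford, which satisfies one of the alternatives. The carve-out does not apply: the operative events occurred in Brywick, not Merford. Condition met.
  (c) The amount in controversy is 49,500 dollars, within the $150,000 ceiling, so this disjunct is met. The carve-out does not apply: the plaintiff resides in Morbourne, not Merford. Satisfied.
  → Every requirement is satisfied — jurisdiction.
The Superior Court of Mormont:
  (a) The amount in controversy is $49,500, within the $250,000 ceiling — that alternative is enough. Condition met.
  (b) No defendant resides in Mormont (they reside in Sylhaven, Brywick). Fails.
  (c) The claim is a contract claim, so this disjunct is met. Met.
  (d) The claim is a contract claim, not a consumer claim, so one alternative holds. The carve-out does not apply: the amount in controversy is 49,500 dollars, above the USD 25,000 ceiling. Condition met.
  (e) The plaintiff resides in Morbourne, which is not Mormont, so one alternative holds. And the carve-out is inapplicable — the operative events occurred in Brywick, not Mormont. Met.
  → At least one condition fails; no jurisdiction.
The Morbourne District Court:
  (a) The amount in controversy is 49,500 dollars, within the USD 500,000 ceiling, which satisfies one of the alternatives. Met.
  (b) The plaintiff resides in Morbourne — that alternative is enough. Condition met.
  (c) Talia Tansy resides in Morbourne, so this disjunct is met. Condition met.
  → All conditions met; jurisdiction exists.
Courts with jurisdiction: the Superior Court of Merford, the Morbourne District Court — 2 in total.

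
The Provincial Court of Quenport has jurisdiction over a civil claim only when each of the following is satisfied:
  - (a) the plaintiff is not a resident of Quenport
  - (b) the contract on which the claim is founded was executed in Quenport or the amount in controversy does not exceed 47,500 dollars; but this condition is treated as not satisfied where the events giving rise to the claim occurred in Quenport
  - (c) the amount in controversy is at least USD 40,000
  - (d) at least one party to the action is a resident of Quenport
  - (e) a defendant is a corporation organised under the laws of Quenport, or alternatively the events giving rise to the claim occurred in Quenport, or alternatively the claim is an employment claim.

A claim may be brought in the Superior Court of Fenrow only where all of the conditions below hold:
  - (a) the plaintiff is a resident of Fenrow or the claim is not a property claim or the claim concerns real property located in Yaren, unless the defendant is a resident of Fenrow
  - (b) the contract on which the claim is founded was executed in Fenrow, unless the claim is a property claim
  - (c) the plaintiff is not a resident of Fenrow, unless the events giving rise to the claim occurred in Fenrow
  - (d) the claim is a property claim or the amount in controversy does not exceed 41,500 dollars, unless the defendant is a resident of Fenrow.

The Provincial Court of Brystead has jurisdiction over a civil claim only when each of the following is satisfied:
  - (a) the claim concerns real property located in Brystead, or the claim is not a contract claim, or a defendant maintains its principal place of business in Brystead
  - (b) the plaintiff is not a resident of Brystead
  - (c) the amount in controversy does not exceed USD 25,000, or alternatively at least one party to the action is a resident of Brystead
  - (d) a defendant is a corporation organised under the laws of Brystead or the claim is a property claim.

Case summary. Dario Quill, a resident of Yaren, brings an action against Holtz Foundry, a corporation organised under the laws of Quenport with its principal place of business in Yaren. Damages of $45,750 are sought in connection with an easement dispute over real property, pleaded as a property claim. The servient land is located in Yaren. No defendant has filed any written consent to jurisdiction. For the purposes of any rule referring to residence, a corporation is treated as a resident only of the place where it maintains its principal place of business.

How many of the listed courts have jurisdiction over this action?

The Provincial Court of Quenport:
  (a) The plaintiff resides in Yaren, which is not Quenport. Satisfied.
  (b) The amount in controversy is $45,750, within the USD 47,500 ceiling, so one alternative holds. And the carve-out is inapplicable — the operative events occurred in Yaren, not Quenport. Satisfied.
  (c) The amount in controversy is $45,750, which meets the 40,000 dollars floor. Condition met.
  (d) No party resides in Quenport. Condition not met.
  (e) Holtz Foundry is organised under the laws of Quenport, so this disjunct is met. Condition met.
  → Not every requirement is met — no jurisdiction.
The Superior Court of Fenrow:
  (a) The property lies in Yaren, so this disjunct is met. Satisfied.
  (b) No contract (and hence no place of execution) is alleged. The proviso rescues it, though: the claim is a property claim. Satisfied.
  (c) The plaintiff resides in Yaren, which is not Fenrow. Condition met.
  (d) The claim is a property claim — that alternative is enough. Satisfied.
  → The court has jurisdiction.
The Provincial Court of Brystead:
  (a) The claim is a property claim, not a contract claim, so this disjunct is met. Condition met.
  (b) The plaintiff resides in Yaren, which is not Brystead. Condition met.
  (c) The amount in controversy is USD 45,750, above the $25,000 ceiling; no party resides in Brystead — no alternative holds. Fails.
  (d) The claim is a property claim, so one alternative holds. Satisfied.
  → No jurisdiction.
Courts with jurisdiction: the Superior Court of Fenrow — 1 in total.

1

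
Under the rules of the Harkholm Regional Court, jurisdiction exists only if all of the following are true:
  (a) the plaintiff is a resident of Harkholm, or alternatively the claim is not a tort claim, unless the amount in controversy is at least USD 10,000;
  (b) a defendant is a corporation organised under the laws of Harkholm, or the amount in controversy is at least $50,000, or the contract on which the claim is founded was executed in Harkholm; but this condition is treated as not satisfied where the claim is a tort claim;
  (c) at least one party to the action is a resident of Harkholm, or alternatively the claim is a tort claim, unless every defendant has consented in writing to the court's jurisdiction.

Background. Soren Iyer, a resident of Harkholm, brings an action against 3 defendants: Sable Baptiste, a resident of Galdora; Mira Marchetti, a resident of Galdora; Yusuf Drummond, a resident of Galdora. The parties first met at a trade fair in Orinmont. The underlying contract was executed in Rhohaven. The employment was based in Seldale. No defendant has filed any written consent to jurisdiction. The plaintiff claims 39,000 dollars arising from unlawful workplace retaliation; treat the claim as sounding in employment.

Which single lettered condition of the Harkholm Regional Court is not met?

The Harkholm Regional Court:
  (a) The plaintiff resides in Harkholm — that alternative is enough. Met.
  (b) No defendant is a corporation; the amount in controversy is USD 39,000, below the USD 50,000 floor; the contract was executed in Rhohaven, not Harkholm — no alternative holds. Fails.
  (c) Soren Iyer resides in Harkholm, so this disjunct is met. Satisfied.
Only condition (b) fails.

(b)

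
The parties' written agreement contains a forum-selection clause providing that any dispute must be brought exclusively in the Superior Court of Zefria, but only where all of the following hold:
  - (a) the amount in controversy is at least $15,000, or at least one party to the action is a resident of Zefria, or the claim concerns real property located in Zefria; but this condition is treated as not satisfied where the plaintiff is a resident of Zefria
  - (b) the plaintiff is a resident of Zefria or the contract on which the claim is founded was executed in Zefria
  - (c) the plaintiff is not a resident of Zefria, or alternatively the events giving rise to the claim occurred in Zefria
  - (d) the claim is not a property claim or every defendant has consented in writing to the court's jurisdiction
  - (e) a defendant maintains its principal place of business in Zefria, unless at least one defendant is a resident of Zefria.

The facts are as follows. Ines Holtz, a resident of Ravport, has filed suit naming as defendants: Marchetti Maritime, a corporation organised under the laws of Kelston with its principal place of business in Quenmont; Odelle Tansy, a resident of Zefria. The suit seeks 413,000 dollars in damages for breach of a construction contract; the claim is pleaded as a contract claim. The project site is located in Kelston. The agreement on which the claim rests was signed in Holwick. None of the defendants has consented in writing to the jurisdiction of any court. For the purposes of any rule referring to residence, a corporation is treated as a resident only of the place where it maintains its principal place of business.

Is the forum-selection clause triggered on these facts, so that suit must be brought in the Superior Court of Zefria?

No

The Superior Court of Zefria:
  (a) The amount in controversy is 413,000 dollars, which meets the 15,000 dollars floor, so one alternative holds. The carve-out does not apply: the plaintiff resides in Ravport, not Zefria. Met.
  (b) The plaintiff resides in Ravport, not Zefria; the contract was executed in Holwick, not Zefria — no alternative holds. Not met.
  (c) The plaintiff resides in Ravport, which is not Zefria — that alternative is enough. Satisfied.
  (d) The claim is a contract claim, not a property claim, so one alternative holds. Condition met.
  (e) The corporate defendant(s) have their principal place of business in Quenmont, not Zefria. The proviso rescues it, though: Odelle Tansy resides in Zefria. Satisfied.
  → The clause does not apply.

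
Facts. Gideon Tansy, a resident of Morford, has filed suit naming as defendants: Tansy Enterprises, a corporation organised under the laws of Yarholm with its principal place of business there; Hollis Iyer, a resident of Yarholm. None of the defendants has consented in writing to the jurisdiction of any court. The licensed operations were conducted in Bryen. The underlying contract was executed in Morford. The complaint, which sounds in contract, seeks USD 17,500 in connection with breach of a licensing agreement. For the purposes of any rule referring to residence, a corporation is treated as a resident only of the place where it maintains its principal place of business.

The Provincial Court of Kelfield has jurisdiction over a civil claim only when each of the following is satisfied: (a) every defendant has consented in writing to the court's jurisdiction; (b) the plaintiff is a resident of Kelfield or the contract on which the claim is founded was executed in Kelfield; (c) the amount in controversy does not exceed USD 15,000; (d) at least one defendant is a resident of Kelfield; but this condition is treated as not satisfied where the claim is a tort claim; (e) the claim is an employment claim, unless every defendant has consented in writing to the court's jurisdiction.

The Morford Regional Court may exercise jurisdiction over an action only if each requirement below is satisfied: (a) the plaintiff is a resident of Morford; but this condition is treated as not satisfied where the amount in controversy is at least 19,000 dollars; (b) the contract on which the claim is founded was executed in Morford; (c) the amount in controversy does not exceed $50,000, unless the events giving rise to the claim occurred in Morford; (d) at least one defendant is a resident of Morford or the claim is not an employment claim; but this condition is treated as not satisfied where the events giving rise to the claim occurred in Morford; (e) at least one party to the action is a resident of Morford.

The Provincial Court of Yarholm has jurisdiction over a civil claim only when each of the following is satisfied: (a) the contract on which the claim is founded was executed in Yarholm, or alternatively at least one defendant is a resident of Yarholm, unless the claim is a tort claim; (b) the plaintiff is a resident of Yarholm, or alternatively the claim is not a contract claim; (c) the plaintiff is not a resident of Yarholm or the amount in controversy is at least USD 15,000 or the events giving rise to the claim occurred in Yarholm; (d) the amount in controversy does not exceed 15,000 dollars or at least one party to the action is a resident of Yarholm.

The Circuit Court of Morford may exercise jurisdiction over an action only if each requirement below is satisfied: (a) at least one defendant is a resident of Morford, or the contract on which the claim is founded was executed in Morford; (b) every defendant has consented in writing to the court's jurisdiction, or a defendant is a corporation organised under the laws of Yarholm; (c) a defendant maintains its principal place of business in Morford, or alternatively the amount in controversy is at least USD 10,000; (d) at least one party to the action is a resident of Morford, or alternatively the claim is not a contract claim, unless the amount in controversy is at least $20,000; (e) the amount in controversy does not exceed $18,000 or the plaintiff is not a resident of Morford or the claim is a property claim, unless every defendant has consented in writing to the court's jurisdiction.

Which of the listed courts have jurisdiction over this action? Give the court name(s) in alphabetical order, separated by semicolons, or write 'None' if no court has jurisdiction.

The Provincial Court of Kelfield:
  (a) No such written consent has been filed. Fails.
  (b) The plaintiff resides in Morford, not Kelfield; the contract was executed in Morford, not Kelfield — every alternative fails. Fails.
  (c) The amount in controversy is $17,500, above the $15,000 ceiling. Not satisfied.
  (d) No defendant resides in Kelfield (they reside in Yarholm, Yarholm). Fails.
  (e) The claim is a contract claim, not an employment claim. And no such written consent has been filed, so the proviso does not save it. Not satisfied.
  → At least one condition fails; no jurisdiction.
The Morford Regional Court:
  (a) The plaintiff resides in Morford. The carve-out does not apply: the amount in controversy is 17,500 dollars, below the USD 19,000 floor. Met.
  (b) The contract was executed in Morford. Satisfied.
  (c) The amount in controversy is 17,500 dollars, within the 50,000 dollars ceiling. Condition met.
  (d) The claim is a contract claim, not an employment claim, so one alternative holds. The exception is not triggered, since the operative events occurred in Bryen, not Morford. Satisfied.
  (e) Gideon Tansy resides in Morford. Condition met.
  → Jurisdiction lies.
The Provincial Court of Yarholm:
  (a) Tansy Enterprises resides in Yarholm, so one alternative holds. Condition met.
  (b) The plaintiff resides in Morford, not Yarholm; the claim is a contract claim — none of the alternatives is met. Fails.
  (c) The plaintiff resides in Morford, which is not Yarholm — that alternative is enough. Condition met.
  (d) Tansy Enterprises resides in Yarholm, so this disjunct is met. Condition met.
  → Not every requirement is met — no jurisdiction.
The Circuit Court of Morford:
  (a) The contract was executed in Morford, so one alternative holds. Met.
  (b) Tansy Enterprises is organised under the laws of Yarholm, so one alternative holds. Met.
  (c) The amount in controversy is $17,500, which meets the 10,000 dollars floor, so one alternative holds. Met.
  (d) Gideon Tansy resides in Morford, so this disjunct is met. Condition met.
  (e) The amount in controversy is 17,500 dollars, within the $18,000 ceiling, so this disjunct is met. Satisfied.
  → The court has jurisdiction.

the Circuit Court of Morford; the Morford Regional Court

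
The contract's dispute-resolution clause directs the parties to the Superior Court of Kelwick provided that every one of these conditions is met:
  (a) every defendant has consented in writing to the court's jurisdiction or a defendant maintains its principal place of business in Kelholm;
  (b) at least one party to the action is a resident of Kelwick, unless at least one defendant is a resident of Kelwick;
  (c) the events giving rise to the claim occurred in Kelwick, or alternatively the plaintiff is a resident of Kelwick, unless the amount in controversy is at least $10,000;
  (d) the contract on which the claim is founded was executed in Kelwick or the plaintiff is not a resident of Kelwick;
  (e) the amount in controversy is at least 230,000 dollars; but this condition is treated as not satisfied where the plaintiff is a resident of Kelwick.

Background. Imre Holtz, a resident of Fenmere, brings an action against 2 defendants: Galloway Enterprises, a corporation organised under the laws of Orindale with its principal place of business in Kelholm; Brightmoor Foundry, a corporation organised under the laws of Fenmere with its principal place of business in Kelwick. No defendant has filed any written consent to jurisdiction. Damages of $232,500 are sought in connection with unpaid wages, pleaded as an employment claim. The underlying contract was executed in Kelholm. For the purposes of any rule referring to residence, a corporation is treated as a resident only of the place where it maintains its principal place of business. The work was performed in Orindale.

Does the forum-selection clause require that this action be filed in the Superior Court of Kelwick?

The Superior Court of Kelwick:
  (a) Galloway Enterprises has its principal place of business in Kelholm, so one alternative holds. Satisfied.
  (b) Brightmoor Foundry resides in Kelwick. Satisfied.
  (c) The operative events occurred in Orindale, not Kelwick; the plaintiff resides in Fenmere, not Kelwick — every alternative fails. The proviso rescues it, though: the amount in controversy is 232,500 dollars, which meets the USD 10,000 floor. Condition met.
  (d) The plaintiff resides in Fenmere, which is not Kelwick, which satisfies one of the alternatives. Satisfied.
  (e) The amount in controversy is USD 232,500, which meets the 230,000 dollars floor. The exception is not triggered, since the plaintiff resides in Fenmere, not Kelwick. Met.
  → The clause applies.

Yes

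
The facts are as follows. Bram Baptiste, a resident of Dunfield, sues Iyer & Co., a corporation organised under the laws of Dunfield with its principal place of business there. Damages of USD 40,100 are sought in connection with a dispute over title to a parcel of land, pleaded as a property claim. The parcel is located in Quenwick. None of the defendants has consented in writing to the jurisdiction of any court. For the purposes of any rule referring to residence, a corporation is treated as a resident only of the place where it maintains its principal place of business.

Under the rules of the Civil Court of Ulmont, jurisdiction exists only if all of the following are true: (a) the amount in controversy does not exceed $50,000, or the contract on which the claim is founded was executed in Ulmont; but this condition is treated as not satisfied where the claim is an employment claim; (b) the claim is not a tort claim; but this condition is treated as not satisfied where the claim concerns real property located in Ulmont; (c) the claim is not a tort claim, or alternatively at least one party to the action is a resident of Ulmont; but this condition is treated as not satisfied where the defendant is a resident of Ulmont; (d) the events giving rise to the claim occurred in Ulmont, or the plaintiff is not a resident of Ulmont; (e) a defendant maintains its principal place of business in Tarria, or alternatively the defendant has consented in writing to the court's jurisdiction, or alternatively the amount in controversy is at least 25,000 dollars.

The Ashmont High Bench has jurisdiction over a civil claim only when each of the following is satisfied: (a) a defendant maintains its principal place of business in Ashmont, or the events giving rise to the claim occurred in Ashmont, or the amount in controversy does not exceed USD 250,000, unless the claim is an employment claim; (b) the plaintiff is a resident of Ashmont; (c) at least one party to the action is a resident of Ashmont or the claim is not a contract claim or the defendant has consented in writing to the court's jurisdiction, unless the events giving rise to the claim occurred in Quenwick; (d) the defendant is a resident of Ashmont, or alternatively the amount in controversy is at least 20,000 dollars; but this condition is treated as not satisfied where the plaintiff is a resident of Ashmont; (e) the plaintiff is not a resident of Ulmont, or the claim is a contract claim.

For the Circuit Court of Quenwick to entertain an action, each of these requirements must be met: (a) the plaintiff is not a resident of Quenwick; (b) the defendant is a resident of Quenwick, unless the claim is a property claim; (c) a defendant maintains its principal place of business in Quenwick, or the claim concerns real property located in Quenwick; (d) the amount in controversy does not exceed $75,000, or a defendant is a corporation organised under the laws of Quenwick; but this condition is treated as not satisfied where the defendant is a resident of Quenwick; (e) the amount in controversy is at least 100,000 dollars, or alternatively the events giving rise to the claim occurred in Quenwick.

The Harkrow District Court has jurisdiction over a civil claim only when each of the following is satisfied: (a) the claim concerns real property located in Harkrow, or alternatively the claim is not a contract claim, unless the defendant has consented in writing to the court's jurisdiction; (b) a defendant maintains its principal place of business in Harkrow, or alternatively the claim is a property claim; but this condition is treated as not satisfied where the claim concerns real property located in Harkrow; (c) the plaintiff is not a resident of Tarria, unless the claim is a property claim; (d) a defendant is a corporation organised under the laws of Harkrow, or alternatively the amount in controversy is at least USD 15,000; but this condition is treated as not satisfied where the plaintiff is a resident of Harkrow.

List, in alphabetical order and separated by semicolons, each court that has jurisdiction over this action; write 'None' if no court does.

the Circuit Court of Quenwick; the Civil Court of Ulmont; the Harkrow District Court

The Civil Court of Ulmont:
  (a) The amount in controversy is USD 40,100, within the USD 50,000 ceiling, so one alternative holds. The carve-out does not apply: the claim is a property claim, not an employment claim. Satisfied.
  (b) The claim is a property claim, not a tort claim. The exception is not triggered, since the property lies in Quenwick, not Ulmont. Condition met.
  (c) The claim is a property claim, not a tort claim, which satisfies one of the alternatives. And the carve-out is inapplicable — the defendant resides in Dunfield, not Ulmont. Met.
  (d) The plaintiff resides in Dunfield, which is not Ulmont, which satisfies one of the alternatives. Condition met.
  (e) The amount in controversy is USD 40,100, which meets the $25,000 floor — that alternative is enough. Met.
  → All conditions met; jurisdiction exists.
The Ashmont High Bench:
  (a) The amount in controversy is 40,100 dollars, within the USD 250,000 ceiling, so this disjunct is met. Met.
  (b) The plaintiff resides in Dunfield, not Ashmont. Not satisfied.
  (c) The claim is a property claim, not a contract claim — that alternative is enough. Met.
  (d) The amount in controversy is 40,100 dollars, which meets the $20,000 floor — that alternative is enough. The exception is not triggered, since the plaintiff resides in Dunfield, not Ashmont. Satisfied.
  (e) The plaintiff resides in Dunfield, which is not Ulmont, which satisfies one of the alternatives. Met.
  → No jurisdiction.
The Circuit Court of Quenwick:
  (a) The plaintiff resides in Dunfield, which is not Quenwick. Condition met.
  (b) The defendant resides in Dunfield, not Quenwick. However, the claim is a property claim, so the 'unless' proviso supplies this condition. Satisfied.
  (c) The property lies in Quenwick, so this disjunct is met. Condition met.
  (d) The amount in controversy is USD 40,100, within the USD 75,000 ceiling, so one alternative holds. The exception is not triggered, since the defendant resides in Dunfield, not Quenwick. Satisfied.
  (e) The operative events occurred in Quenwick, so this disjunct is met. Condition met.
  → Jurisdiction lies.
The Harkrow District Court:
  (a) The claim is a property claim, not a contract claim, so one alternative holds. Met.
  (b) The claim is a property claim, so this disjunct is met. The carve-out does not apply: the property lies in Quenwick, not Harkrow. Satisfied.
  (c) The plaintiff resides in Dunfield, which is not Tarria. Condition met.
  (d) The amount in controversy is $40,100, which meets the 15,000 dollars floor, so this disjunct is met. The carve-out does not apply: the plaintiff resides in Dunfield, not Harkrow. Condition met.
  → Every requirement is satisfied — jurisdiction.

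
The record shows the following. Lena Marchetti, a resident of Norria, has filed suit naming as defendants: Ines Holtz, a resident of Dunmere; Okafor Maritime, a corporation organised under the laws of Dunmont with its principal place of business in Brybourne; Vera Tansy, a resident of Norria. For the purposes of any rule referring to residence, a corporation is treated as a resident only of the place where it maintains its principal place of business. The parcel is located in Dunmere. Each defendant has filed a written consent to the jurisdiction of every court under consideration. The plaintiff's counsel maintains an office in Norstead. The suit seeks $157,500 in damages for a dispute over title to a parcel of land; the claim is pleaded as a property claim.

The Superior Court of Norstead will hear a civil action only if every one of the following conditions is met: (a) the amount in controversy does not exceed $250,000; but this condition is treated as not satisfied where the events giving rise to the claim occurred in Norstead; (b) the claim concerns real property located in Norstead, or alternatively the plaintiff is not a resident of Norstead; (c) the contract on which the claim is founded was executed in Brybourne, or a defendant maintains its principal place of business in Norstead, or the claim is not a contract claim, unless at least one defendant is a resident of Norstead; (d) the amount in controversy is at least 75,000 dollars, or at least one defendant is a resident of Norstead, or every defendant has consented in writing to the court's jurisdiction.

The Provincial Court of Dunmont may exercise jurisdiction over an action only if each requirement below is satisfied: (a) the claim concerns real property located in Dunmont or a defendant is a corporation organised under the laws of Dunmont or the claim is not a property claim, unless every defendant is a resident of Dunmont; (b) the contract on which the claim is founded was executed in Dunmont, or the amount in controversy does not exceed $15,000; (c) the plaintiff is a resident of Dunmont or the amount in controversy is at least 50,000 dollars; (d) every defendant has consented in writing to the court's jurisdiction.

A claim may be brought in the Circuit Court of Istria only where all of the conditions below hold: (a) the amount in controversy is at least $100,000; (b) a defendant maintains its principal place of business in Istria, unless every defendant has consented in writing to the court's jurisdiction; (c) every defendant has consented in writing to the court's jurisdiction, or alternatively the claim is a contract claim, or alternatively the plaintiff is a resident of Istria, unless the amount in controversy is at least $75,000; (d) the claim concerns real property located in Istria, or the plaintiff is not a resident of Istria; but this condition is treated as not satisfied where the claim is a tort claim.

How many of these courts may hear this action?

The Superior Court of Norstead:
  (a) The amount in controversy is $157,500, within the $250,000 ceiling. The carve-out does not apply: the operative events occurred in Dunmere, not Norstead. Condition met.
  (b) The plaintiff resides in Norria, which is not Norstead, so one alternative holds. Met.
  (c) The claim is a property claim, not a contract claim — that alternative is enough. Condition met.
  (d) The amount in controversy is $157,500, which meets the 75,000 dollars floor, so one alternative holds. Met.
  → Jurisdiction lies.
The Provincial Court of Dunmont:
  (a) Okafor Maritime is organised under the laws of Dunmont, so this disjunct is met. Met.
  (b) No contract (and hence no place of execution) is alleged; the amount in controversy is USD 157,500, above the $15,000 ceiling — none of the alternatives is met. Fails.
  (c) The amount in controversy is USD 157,500, which meets the USD 50,000 floor, so this disjunct is met. Satisfied.
  (d) Every defendant has filed written consent. Condition met.
  → At least one condition fails; no jurisdiction.
The Circuit Court of Istria:
  (a) The amount in controversy is 157,500 dollars, which meets the $100,000 floor. Met.
  (b) The corporate defendant(s) have their principal place of business in Brybourne, not Istria. But every defendant has filed written consent, and the 'unless' clause therefore excuses the requirement. Condition met.
  (c) Every defendant has filed written consent, which satisfies one of the alternatives. Satisfied.
  (d) The plaintiff resides in Norria, which is not Istria — that alternative is enough. The carve-out does not apply: the claim is a property claim, not a tort claim. Condition met.
  → Every requirement is satisfied — jurisdiction.
Courts with jurisdiction: the Superior Court of Norstead, the Circuit Court of Istria — 2 in total.

2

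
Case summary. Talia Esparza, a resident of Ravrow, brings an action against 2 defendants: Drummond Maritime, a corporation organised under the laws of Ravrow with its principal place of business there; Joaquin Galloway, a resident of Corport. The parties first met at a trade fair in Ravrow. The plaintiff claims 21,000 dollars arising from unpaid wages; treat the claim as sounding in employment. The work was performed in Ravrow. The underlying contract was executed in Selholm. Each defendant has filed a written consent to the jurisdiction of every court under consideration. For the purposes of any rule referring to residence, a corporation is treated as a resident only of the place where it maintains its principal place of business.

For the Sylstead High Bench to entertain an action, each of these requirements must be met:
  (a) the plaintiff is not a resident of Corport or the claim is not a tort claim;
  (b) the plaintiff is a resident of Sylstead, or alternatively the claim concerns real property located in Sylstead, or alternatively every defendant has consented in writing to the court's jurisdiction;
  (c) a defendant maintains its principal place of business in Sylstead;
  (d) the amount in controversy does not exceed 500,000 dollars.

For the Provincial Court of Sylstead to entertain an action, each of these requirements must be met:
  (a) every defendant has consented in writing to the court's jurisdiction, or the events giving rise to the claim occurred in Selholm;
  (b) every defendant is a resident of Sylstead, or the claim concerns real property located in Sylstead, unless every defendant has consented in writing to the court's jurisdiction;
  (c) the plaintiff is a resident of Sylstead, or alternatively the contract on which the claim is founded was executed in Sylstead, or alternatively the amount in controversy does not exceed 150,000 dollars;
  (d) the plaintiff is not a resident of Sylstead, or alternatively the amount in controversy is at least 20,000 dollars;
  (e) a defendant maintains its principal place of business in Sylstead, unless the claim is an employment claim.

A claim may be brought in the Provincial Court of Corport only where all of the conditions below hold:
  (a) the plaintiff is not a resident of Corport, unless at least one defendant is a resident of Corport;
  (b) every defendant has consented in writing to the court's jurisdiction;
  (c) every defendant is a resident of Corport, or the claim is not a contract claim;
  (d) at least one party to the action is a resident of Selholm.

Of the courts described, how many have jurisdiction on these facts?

The Sylstead High Bench:
  (a) The plaintiff resides in Ravrow, which is not Corport — that alternative is enough. Satisfied.
  (b) Every defendant has filed written consent, so this disjunct is met. Satisfied.
  (c) The corporate defendant(s) have their principal place of business in Ravrow, not Sylstead. Condition not met.
  (d) The amount in controversy is $21,000, within the USD 500,000 ceiling. Met.
  → No jurisdiction.
The Provincial Court of Sylstead:
  (a) Every defendant has filed written consent, so one alternative holds. Satisfied.
  (b) The defendants reside as follows — Drummond Maritime in Ravrow, Joaquin Galloway in Corport — not all in Sylstead; the claim does not concern real property — none of the alternatives is met. But every defendant has filed written consent, and the 'unless' clause therefore excuses the requirement. Met.
  (c) The amount in controversy is 21,000 dollars, within the 150,000 dollars ceiling — that alternative is enough. Condition met.
  (d) The plaintiff resides in Ravrow, which is not Sylstead — that alternative is enough. Met.
  (e) The corporate defendant(s) have their principal place of business in Ravrow, not Sylstead. But the claim is an employment claim, and the 'unless' clause therefore excuses the requirement. Met.
  → Jurisdiction lies.
The Provincial Court of Corport:
  (a) The plaintiff resides in Ravrow, which is not Corport. Satisfied.
  (b) Every defendant has filed written consent. Condition met.
  (c) The claim is an employment claim, not a contract claim — that alternative is enough. Condition met.
  (d) No party resides in Selholm. Not met.
  → No jurisdiction.
Courts with jurisdiction: the Provincial Court of Sylstead — 1 in total.

1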